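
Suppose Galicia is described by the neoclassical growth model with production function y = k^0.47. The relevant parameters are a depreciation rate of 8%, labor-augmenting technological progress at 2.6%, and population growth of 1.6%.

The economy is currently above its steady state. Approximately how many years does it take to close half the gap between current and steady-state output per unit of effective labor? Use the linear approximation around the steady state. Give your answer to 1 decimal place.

Near the steady state the convergence rate is λ = (1 − α)(n + g + δ).
λ = (1 − 0.47) × 0.122 = 0.53 × 0.122 = 0.06466
Half-life = ln 2 / λ = 0.6931 / 0.06466 ≈ 10.72 years

about 10.7 years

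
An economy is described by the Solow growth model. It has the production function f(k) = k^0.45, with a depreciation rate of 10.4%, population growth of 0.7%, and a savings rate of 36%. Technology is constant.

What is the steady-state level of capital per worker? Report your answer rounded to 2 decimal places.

k* = 8.49

At the steady state, Δk = 0, so s·k^α = (n + δ)·k.
Dividing both sides by k: k^(1−α) = s / (n + δ).
k^0.55 = 0.36 / (0.007 + 0.104) = 0.36 / 0.111 = 3.2432
k* = 3.2432^(1/0.55) ≈ 8.4926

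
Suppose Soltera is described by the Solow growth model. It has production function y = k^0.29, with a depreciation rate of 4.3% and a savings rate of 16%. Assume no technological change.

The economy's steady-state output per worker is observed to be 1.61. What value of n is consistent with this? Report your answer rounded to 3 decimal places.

n ≈ 0.007

In steady state, investment equals break-even investment: s·k^α = (n + δ)·k.
Since y* = [s/(n + δ)]^(α/(1−α)), we have s/(n + δ) = (y*)^((1−α)/α) = 1.61^2.4483 = 3.2090.
Therefore n + δ = s / 3.2090 = 0.16 / 3.2090 = 0.0499, so n = 0.0499 − 0.043 = 0.0069.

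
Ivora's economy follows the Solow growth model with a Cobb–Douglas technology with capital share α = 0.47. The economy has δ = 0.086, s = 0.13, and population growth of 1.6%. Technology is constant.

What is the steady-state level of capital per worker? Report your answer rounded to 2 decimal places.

In steady state, investment equals break-even investment: s·k^α = (n + δ)·k.
Dividing both sides by k: k^(1−α) = s / (n + δ).
k^0.53 = 0.13 / (0.016 + 0.086) = 0.13 / 0.102 = 1.2745
k* = 1.2745^(1/0.53) ≈ 1.5804

k* = 1.58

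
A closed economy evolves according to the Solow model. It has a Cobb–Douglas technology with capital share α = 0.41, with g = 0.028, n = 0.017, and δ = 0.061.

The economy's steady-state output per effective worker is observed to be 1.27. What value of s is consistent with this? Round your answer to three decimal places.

Steady state requires s·f(k) = (n + g + δ)·k, i.e. s·k^α = (n + g + δ)·k.
Since y* = [s/(n + g + δ)]^(α/(1−α)), we have s/(n + g + δ) = (y*)^((1−α)/α) = 1.27^1.439 = 1.4105.
Therefore s = 1.4105 × (n + g + δ) = 1.4105 × 0.106 = 0.1495.

s ≈ 0.150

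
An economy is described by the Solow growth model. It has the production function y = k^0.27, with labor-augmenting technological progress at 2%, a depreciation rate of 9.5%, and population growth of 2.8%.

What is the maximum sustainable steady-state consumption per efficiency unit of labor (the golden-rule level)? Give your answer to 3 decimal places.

c_gold ≈ 0.923

At the golden rule, f'(k) = n + g + δ, so α·k^(α−1) = n + g + δ and k_gold = (α/(n + g + δ))^(1/(1−α)).
k_gold = (0.27/0.143)^(1/0.73) = 1.8881^1.3699 ≈ 2.3885
c_gold = f(k_gold) − (n + g + δ)·k_gold = 1.2650 − 0.143×2.3885 ≈ 0.9234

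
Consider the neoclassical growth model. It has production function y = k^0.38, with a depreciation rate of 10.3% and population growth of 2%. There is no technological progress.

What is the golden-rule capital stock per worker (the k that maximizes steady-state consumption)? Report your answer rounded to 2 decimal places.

k_gold ≈ 6.17

The golden rule sets f'(k) = n + δ, i.e. α·k^(α−1) = n + δ.
So k^(1−α) = α / (n + δ) = 0.38 / 0.123 = 3.0894.
k_gold = 3.0894^(1/0.62) ≈ 6.1676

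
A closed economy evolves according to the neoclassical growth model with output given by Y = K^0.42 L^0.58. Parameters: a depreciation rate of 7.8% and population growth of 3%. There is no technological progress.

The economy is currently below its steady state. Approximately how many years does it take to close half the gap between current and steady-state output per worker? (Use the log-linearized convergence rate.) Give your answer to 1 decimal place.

t_½ ≈ 11.1 years

Near the steady state the convergence rate is λ = (1 − α)(n + δ).
λ = (1 − 0.42) × 0.108 = 0.58 × 0.108 = 0.06264
Half-life = ln 2 / λ = 0.6931 / 0.06264 ≈ 11.06 years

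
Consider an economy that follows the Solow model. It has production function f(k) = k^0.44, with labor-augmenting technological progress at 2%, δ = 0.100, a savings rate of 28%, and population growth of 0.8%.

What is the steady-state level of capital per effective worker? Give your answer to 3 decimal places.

k* = 4.046

In steady state, investment equals break-even investment: s·k^α = (n + g + δ)·k.
Dividing both sides by k: k^(1−α) = s / (n + g + δ).
k^0.56 = 0.28 / (0.008 + 0.020 + 0.100) = 0.28 / 0.128 = 2.1875
k* = 2.1875^(1/0.56) ≈ 4.0462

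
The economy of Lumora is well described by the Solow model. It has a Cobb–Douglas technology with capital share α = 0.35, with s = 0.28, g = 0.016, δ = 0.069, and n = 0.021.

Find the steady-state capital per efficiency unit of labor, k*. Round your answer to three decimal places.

k* ≈ 4.457

At the steady state, Δk = 0, so s·k^α = (n + g + δ)·k.
Rearranging, k^(1−α) = s / (n + g + δ).
k^0.65 = 0.28 / (0.021 + 0.016 + 0.069) = 0.28 / 0.106 = 2.6415
k* = 2.6415^(1/0.65) ≈ 4.4566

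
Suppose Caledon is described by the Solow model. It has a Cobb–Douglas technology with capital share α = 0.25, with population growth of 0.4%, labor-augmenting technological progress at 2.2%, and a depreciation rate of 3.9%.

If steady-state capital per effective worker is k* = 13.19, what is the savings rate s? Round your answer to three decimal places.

Steady state requires s·f(k) = (n + g + δ)·k, i.e. s·k^α = (n + g + δ)·k.
So s / (n + g + δ) = (k*)^(1−α) = 13.19^0.75 = 6.9212.
Therefore s = 6.9212 × (n + g + δ) = 6.9212 × 0.065 = 0.4499.

s ≈ 0.450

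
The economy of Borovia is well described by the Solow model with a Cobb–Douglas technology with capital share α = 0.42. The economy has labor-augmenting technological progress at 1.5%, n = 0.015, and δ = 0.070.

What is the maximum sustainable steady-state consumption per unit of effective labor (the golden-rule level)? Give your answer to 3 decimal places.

c_gold ≈ 1.640

At the golden rule, f'(k) = n + g + δ, so α·k^(α−1) = n + g + δ and k_gold = (α/(n + g + δ))^(1/(1−α)).
k_gold = (0.42/0.100)^(1/0.58) = 4.2000^1.7241 ≈ 11.8726
c_gold = f(k_gold) − (n + g + δ)·k_gold = 2.8269 − 0.100×11.8726 ≈ 1.6396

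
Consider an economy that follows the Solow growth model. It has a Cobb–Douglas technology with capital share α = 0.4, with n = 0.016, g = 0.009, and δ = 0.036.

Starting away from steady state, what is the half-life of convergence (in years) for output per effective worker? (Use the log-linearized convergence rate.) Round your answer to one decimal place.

Near the steady state the convergence rate is λ = (1 − α)(n + g + δ).
λ = (1 − 0.4) × 0.061 = 0.6 × 0.061 = 0.0366
Half-life = ln 2 / λ = 0.6931 / 0.0366 ≈ 18.94 years

about 18.9 years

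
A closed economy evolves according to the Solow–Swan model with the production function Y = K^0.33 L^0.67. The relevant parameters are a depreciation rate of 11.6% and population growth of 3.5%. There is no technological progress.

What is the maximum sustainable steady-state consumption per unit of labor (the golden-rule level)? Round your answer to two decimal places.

c_gold ≈ 0.98

At the golden rule, f'(k) = n + δ, so α·k^(α−1) = n + δ and k_gold = (α/(n + δ))^(1/(1−α)).
k_gold = (0.33/0.151)^(1/0.67) = 2.1854^1.4925 ≈ 3.2118
c_gold = f(k_gold) − (n + δ)·k_gold = 1.4697 − 0.151×3.2118 ≈ 0.9847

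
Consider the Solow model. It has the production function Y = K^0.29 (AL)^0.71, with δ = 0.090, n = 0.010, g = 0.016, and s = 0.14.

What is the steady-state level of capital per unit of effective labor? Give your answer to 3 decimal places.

At the steady state, Δk = 0, so s·k^α = (n + g + δ)·k.
Rearranging, k^(1−α) = s / (n + g + δ).
k^0.71 = 0.14 / (0.010 + 0.016 + 0.090) = 0.14 / 0.116 = 1.2069
k* = 1.2069^(1/0.71) ≈ 1.3033

k* = 1.303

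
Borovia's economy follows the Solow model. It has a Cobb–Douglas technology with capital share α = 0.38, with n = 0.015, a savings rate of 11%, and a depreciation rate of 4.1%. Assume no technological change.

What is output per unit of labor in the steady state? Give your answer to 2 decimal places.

In steady state, investment equals break-even investment: s·k^α = (n + δ)·k.
Rearranging, k^(1−α) = s / (n + δ).
k^0.62 = 0.11 / (0.015 + 0.041) = 0.11 / 0.056 = 1.9643
k* = 1.9643^(1/0.62) ≈ 2.9711
y* = (k*)^α = 2.9711^0.38 ≈ 1.5125

y* ≈ 1.51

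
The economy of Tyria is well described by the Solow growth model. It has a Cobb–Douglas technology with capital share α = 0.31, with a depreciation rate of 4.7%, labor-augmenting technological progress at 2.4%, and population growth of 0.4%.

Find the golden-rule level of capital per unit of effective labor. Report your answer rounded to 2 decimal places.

k_gold ≈ 7.82

The golden rule sets f'(k) = n + g + δ, i.e. α·k^(α−1) = n + g + δ.
So k^(1−α) = α / (n + g + δ) = 0.31 / 0.075 = 4.1333.
k_gold = 4.1333^(1/0.69) ≈ 7.8196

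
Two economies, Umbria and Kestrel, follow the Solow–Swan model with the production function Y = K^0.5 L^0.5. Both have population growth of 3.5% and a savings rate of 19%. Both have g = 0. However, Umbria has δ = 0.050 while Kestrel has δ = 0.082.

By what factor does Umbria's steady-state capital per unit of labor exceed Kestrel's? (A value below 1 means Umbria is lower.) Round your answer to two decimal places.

ratio ≈ 1.89

Steady-state k* = [s/(n + δ)]^(1/(1−α)), so the ratio is [ (s_U/(n + δ)_U) / (s_K/(n + δ)_K) ]^2.
s_U/(n + δ)_U = 0.19/0.085 = 2.2353; s_K/(n + δ)_K = 0.19/0.117 = 1.6239.
Ratio = (2.2353/1.6239)^2 = 1.3765^2 ≈ 1.8948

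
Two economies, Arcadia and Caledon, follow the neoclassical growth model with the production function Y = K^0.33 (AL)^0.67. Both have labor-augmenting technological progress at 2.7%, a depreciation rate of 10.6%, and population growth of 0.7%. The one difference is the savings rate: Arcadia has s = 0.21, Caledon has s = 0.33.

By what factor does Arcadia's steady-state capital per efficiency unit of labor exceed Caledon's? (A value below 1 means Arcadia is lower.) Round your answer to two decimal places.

Steady-state k* = [s/(n + g + δ)]^(1/(1−α)), so the ratio is [ (s_A/(n + g + δ)_A) / (s_C/(n + g + δ)_C) ]^1.4925.
s_A/(n + g + δ)_A = 0.21/0.140 = 1.5000; s_C/(n + g + δ)_C = 0.33/0.140 = 2.3571.
Ratio = (1.5000/2.3571)^1.4925 = 0.6364^1.4925 ≈ 0.5094

ratio ≈ 0.51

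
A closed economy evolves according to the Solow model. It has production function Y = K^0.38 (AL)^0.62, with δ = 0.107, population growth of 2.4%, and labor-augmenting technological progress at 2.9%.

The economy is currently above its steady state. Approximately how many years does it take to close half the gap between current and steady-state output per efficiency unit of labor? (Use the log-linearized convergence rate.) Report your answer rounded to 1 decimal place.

Near the steady state the convergence rate is λ = (1 − α)(n + g + δ).
λ = (1 − 0.38) × 0.160 = 0.62 × 0.160 = 0.0992
Half-life = ln 2 / λ = 0.6931 / 0.0992 ≈ 6.99 years

half-life ≈ 7.0 years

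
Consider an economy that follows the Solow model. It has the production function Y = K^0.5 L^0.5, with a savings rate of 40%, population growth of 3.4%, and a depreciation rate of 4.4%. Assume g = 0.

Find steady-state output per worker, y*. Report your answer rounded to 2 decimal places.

y* ≈ 5.13

Steady state requires s·f(k) = (n + δ)·k, i.e. s·k^α = (n + δ)·k.
Rearranging, k^(1−α) = s / (n + δ).
k^0.5 = 0.40 / (0.034 + 0.044) = 0.40 / 0.078 = 5.1282
k* = 5.1282^(1/0.5) ≈ 26.2984
y* = (k*)^α = 26.2984^0.5 ≈ 5.1282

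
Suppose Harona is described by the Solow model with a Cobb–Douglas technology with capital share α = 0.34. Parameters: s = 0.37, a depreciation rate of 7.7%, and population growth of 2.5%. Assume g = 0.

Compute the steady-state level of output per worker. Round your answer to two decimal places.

y* = 1.94

In steady state, investment equals break-even investment: s·k^α = (n + δ)·k.
Rearranging, k^(1−α) = s / (n + δ).
k^0.66 = 0.37 / (0.025 + 0.077) = 0.37 / 0.102 = 3.6275
k* = 3.6275^(1/0.66) ≈ 7.0451
y* = (k*)^α = 7.0451^0.34 ≈ 1.9421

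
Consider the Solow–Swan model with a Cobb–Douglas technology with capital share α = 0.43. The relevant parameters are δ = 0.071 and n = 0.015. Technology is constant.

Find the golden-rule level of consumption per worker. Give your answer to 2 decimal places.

At the golden rule, f'(k) = n + δ, so α·k^(α−1) = n + δ and k_gold = (α/(n + δ))^(1/(1−α)).
k_gold = (0.43/0.086)^(1/0.57) = 5.0000^1.7544 ≈ 16.8373
c_gold = f(k_gold) − (n + δ)·k_gold = 3.3674 − 0.086×16.8373 ≈ 1.9194

c_gold ≈ 1.92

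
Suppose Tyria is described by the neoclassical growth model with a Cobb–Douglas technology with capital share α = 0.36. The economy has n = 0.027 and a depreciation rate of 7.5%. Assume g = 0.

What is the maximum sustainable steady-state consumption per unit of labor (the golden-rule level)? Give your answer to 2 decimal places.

At the golden rule, f'(k) = n + δ, so α·k^(α−1) = n + δ and k_gold = (α/(n + δ))^(1/(1−α)).
k_gold = (0.36/0.102)^(1/0.64) = 3.5294^1.5625 ≈ 7.1744
c_gold = f(k_gold) − (n + δ)·k_gold = 2.0327 − 0.102×7.1744 ≈ 1.3009

c_gold ≈ 1.30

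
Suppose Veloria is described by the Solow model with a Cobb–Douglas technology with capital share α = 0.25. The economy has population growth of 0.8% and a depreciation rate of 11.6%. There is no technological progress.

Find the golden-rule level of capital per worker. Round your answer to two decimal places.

The golden rule sets f'(k) = n + δ, i.e. α·k^(α−1) = n + δ.
So k^(1−α) = α / (n + δ) = 0.25 / 0.124 = 2.0161.
k_gold = 2.0161^(1/0.75) ≈ 2.5469

k_gold ≈ 2.55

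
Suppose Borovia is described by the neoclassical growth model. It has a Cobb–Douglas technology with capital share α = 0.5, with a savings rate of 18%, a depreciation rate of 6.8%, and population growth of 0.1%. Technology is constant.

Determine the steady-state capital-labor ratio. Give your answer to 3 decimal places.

Steady state requires s·f(k) = (n + δ)·k, i.e. s·k^α = (n + δ)·k.
Dividing both sides by k: k^(1−α) = s / (n + δ).
k^0.5 = 0.18 / (0.001 + 0.068) = 0.18 / 0.069 = 2.6087
k* = 2.6087^(1/0.5) ≈ 6.8053

k* = 6.805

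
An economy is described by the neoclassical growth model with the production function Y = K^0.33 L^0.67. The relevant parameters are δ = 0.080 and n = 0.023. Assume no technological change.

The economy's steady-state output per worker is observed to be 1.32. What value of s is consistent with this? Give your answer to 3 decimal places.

In steady state, investment equals break-even investment: s·k^α = (n + δ)·k.
Since y* = [s/(n + δ)]^(α/(1−α)), we have s/(n + δ) = (y*)^((1−α)/α) = 1.32^2.0303 = 1.7571.
Therefore s = 1.7571 × (n + δ) = 1.7571 × 0.103 = 0.1810.

s ≈ 0.181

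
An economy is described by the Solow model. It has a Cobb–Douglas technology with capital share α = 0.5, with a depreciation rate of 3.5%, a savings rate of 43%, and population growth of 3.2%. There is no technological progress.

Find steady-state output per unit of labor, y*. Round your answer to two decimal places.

At the steady state, Δk = 0, so s·k^α = (n + δ)·k.
Rearranging, k^(1−α) = s / (n + δ).
k^0.5 = 0.43 / (0.032 + 0.035) = 0.43 / 0.067 = 6.4179
k* = 6.4179^(1/0.5) ≈ 41.1894
y* = (k*)^α = 41.1894^0.5 ≈ 6.4179

y* ≈ 6.42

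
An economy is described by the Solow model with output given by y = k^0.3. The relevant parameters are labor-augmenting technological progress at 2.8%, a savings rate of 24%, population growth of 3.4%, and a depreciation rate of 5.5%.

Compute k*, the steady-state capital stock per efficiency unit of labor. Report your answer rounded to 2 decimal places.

At the steady state, Δk = 0, so s·k^α = (n + g + δ)·k.
Rearranging, k^(1−α) = s / (n + g + δ).
k^0.7 = 0.24 / (0.034 + 0.028 + 0.055) = 0.24 / 0.117 = 2.0513
k* = 2.0513^(1/0.7) ≈ 2.7910

k* ≈ 2.79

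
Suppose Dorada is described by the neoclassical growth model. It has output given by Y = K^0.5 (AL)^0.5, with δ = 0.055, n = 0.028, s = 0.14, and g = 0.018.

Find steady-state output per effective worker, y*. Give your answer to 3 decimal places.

y* = 1.386

Steady state requires s·f(k) = (n + g + δ)·k, i.e. s·k^α = (n + g + δ)·k.
Dividing both sides by k: k^(1−α) = s / (n + g + δ).
k^0.5 = 0.14 / (0.028 + 0.018 + 0.055) = 0.14 / 0.101 = 1.3861
k* = 1.3861^(1/0.5) ≈ 1.9213
y* = (k*)^α = 1.9213^0.5 ≈ 1.3861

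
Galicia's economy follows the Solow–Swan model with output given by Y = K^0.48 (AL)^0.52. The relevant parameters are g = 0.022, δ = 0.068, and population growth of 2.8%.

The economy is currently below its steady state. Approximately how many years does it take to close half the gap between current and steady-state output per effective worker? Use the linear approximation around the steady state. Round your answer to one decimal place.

half-life ≈ 11.3 years

Near the steady state the convergence rate is λ = (1 − α)(n + g + δ).
λ = (1 − 0.48) × 0.118 = 0.52 × 0.118 = 0.06136
Half-life = ln 2 / λ = 0.6931 / 0.06136 ≈ 11.30 years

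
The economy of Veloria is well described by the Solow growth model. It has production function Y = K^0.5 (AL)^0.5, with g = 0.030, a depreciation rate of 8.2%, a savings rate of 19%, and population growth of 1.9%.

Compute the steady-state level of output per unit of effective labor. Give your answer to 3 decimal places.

y* = 1.450

In steady state, investment equals break-even investment: s·k^α = (n + g + δ)·k.
Dividing both sides by k: k^(1−α) = s / (n + g + δ).
k^0.5 = 0.19 / (0.019 + 0.030 + 0.082) = 0.19 / 0.131 = 1.4504
k* = 1.4504^(1/0.5) ≈ 2.1037
y* = (k*)^α = 2.1037^0.5 ≈ 1.4504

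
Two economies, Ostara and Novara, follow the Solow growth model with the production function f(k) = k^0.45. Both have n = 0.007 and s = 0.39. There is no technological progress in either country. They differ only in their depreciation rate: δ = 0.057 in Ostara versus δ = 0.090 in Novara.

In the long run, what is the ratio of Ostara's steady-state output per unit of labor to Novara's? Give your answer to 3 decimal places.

Steady-state y* = [s/(n + δ)]^(α/(1−α)), so the ratio is [ (s_O/(n + δ)_O) / (s_N/(n + δ)_N) ]^0.8182.
s_O/(n + δ)_O = 0.39/0.064 = 6.0938; s_N/(n + δ)_N = 0.39/0.097 = 4.0206.
Ratio = (6.0938/4.0206)^0.8182 = 1.5156^0.8182 ≈ 1.4053

ratio ≈ 1.405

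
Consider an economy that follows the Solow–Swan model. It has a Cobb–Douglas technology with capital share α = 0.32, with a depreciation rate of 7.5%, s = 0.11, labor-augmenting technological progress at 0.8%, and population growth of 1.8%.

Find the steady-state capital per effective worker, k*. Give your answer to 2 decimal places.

At the steady state, Δk = 0, so s·k^α = (n + g + δ)·k.
Rearranging, k^(1−α) = s / (n + g + δ).
k^0.68 = 0.11 / (0.018 + 0.008 + 0.075) = 0.11 / 0.101 = 1.0891
k* = 1.0891^(1/0.68) ≈ 1.1337

k* = 1.13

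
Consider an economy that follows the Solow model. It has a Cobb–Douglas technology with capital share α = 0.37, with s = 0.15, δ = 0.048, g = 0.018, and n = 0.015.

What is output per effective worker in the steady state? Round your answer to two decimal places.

At the steady state, Δk = 0, so s·k^α = (n + g + δ)·k.
Rearranging, k^(1−α) = s / (n + g + δ).
k^0.63 = 0.15 / (0.015 + 0.018 + 0.048) = 0.15 / 0.081 = 1.8519
k* = 1.8519^(1/0.63) ≈ 2.6594
y* = (k*)^α = 2.6594^0.37 ≈ 1.4361

y* ≈ 1.44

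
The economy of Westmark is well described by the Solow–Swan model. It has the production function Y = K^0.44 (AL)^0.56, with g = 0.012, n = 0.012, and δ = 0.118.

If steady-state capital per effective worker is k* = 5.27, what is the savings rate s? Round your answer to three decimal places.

s ≈ 0.360

At the steady state, Δk = 0, so s·k^α = (n + g + δ)·k.
So s / (n + g + δ) = (k*)^(1−α) = 5.27^0.56 = 2.5364.
Therefore s = 2.5364 × (n + g + δ) = 2.5364 × 0.142 = 0.3602.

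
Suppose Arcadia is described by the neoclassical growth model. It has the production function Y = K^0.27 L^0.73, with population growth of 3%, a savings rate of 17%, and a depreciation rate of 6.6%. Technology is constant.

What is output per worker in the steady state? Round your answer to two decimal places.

y* = 1.24

Steady state requires s·f(k) = (n + δ)·k, i.e. s·k^α = (n + δ)·k.
Dividing both sides by k: k^(1−α) = s / (n + δ).
k^0.73 = 0.17 / (0.030 + 0.066) = 0.17 / 0.096 = 1.7708
k* = 1.7708^(1/0.73) ≈ 2.1876
y* = (k*)^α = 2.1876^0.27 ≈ 1.2354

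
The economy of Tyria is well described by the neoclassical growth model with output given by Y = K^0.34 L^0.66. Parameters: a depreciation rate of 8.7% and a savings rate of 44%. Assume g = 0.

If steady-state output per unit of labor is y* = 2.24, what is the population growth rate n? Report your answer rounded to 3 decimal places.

In steady state, investment equals break-even investment: s·k^α = (n + δ)·k.
Since y* = [s/(n + δ)]^(α/(1−α)), we have s/(n + δ) = (y*)^((1−α)/α) = 2.24^1.9412 = 4.7852.
Therefore n + δ = s / 4.7852 = 0.44 / 4.7852 = 0.0920, so n = 0.0920 − 0.087 = 0.0050.

n ≈ 0.005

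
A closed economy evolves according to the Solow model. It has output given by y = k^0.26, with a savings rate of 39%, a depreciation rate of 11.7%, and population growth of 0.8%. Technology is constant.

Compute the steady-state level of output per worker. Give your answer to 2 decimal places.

In steady state, investment equals break-even investment: s·k^α = (n + δ)·k.
Dividing both sides by k: k^(1−α) = s / (n + δ).
k^0.74 = 0.39 / (0.008 + 0.117) = 0.39 / 0.125 = 3.1200
k* = 3.1200^(1/0.74) ≈ 4.6535
y* = (k*)^α = 4.6535^0.26 ≈ 1.4915

y* = 1.49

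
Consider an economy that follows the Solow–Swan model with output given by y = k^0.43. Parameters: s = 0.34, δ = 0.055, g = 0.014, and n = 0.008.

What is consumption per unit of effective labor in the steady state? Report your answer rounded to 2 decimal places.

At the steady state, Δk = 0, so s·k^α = (n + g + δ)·k.
Dividing both sides by k: k^(1−α) = s / (n + g + δ).
k^0.57 = 0.34 / (0.008 + 0.014 + 0.055) = 0.34 / 0.077 = 4.4156
k* = 4.4156^(1/0.57) ≈ 13.5382
y* = (k*)^α = 13.5382^0.43 ≈ 3.0660
c* = (1 − s)·y* = (1 − 0.34) × 3.0660 ≈ 2.0236

c* ≈ 2.02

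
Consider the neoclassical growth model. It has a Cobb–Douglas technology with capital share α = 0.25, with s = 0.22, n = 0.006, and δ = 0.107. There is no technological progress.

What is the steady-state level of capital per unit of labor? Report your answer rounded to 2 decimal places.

Steady state requires s·f(k) = (n + δ)·k, i.e. s·k^α = (n + δ)·k.
Rearranging, k^(1−α) = s / (n + δ).
k^0.75 = 0.22 / (0.006 + 0.107) = 0.22 / 0.113 = 1.9469
k* = 1.9469^(1/0.75) ≈ 2.4310

k* ≈ 2.43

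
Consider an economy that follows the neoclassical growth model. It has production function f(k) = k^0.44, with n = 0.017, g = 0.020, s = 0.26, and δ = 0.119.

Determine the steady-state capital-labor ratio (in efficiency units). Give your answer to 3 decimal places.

k* ≈ 2.490

Steady state requires s·f(k) = (n + g + δ)·k, i.e. s·k^α = (n + g + δ)·k.
Dividing both sides by k: k^(1−α) = s / (n + g + δ).
k^0.56 = 0.26 / (0.017 + 0.020 + 0.119) = 0.26 / 0.156 = 1.6667
k* = 1.6667^(1/0.56) ≈ 2.4899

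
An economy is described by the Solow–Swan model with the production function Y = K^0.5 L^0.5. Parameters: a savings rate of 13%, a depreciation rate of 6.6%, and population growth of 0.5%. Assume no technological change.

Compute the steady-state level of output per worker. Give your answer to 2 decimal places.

y* ≈ 1.83

Steady state requires s·f(k) = (n + δ)·k, i.e. s·k^α = (n + δ)·k.
Dividing both sides by k: k^(1−α) = s / (n + δ).
k^0.5 = 0.13 / (0.005 + 0.066) = 0.13 / 0.071 = 1.8310
k* = 1.8310^(1/0.5) ≈ 3.3526
y* = (k*)^α = 3.3526^0.5 ≈ 1.8310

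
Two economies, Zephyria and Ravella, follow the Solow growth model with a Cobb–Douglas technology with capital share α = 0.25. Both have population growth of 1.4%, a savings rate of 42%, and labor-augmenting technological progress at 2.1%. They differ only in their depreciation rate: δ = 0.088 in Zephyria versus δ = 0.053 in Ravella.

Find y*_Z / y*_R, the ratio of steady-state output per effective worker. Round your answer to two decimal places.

y*_Z / y*_R ≈ 0.89

Steady-state y* = [s/(n + g + δ)]^(α/(1−α)), so the ratio is [ (s_Z/(n + g + δ)_Z) / (s_R/(n + g + δ)_R) ]^0.3333.
s_Z/(n + g + δ)_Z = 0.42/0.123 = 3.4146; s_R/(n + g + δ)_R = 0.42/0.088 = 4.7727.
Ratio = (3.4146/4.7727)^0.3333 = 0.7154^0.3333 ≈ 0.8944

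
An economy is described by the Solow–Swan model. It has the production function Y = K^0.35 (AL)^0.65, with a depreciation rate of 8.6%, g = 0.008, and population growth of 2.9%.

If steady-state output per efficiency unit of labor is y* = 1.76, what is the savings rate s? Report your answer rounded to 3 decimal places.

Steady state requires s·f(k) = (n + g + δ)·k, i.e. s·k^α = (n + g + δ)·k.
Since y* = [s/(n + g + δ)]^(α/(1−α)), we have s/(n + g + δ) = (y*)^((1−α)/α) = 1.76^1.8571 = 2.8572.
Therefore s = 2.8572 × (n + g + δ) = 2.8572 × 0.123 = 0.3514.

s ≈ 0.351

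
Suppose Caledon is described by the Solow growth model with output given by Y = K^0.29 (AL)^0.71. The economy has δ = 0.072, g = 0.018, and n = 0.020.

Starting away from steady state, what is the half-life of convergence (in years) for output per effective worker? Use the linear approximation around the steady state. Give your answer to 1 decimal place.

Near the steady state the convergence rate is λ = (1 − α)(n + g + δ).
λ = (1 − 0.29) × 0.110 = 0.71 × 0.110 = 0.0781
Half-life = ln 2 / λ = 0.6931 / 0.0781 ≈ 8.87 years

t_½ ≈ 8.9 years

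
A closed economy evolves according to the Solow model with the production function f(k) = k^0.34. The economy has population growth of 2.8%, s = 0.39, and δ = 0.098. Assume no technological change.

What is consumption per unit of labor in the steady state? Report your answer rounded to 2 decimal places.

At the steady state, Δk = 0, so s·k^α = (n + δ)·k.
Dividing both sides by k: k^(1−α) = s / (n + δ).
k^0.66 = 0.39 / (0.028 + 0.098) = 0.39 / 0.126 = 3.0952
k* = 3.0952^(1/0.66) ≈ 5.5395
y* = (k*)^α = 5.5395^0.34 ≈ 1.7897
c* = (1 − s)·y* = (1 − 0.39) × 1.7897 ≈ 1.0917

c* = 1.09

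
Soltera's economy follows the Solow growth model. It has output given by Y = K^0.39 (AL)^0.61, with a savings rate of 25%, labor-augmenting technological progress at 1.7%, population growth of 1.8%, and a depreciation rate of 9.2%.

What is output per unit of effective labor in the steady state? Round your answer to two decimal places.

y* = 1.54

At the steady state, Δk = 0, so s·k^α = (n + g + δ)·k.
Dividing both sides by k: k^(1−α) = s / (n + g + δ).
k^0.61 = 0.25 / (0.018 + 0.017 + 0.092) = 0.25 / 0.127 = 1.9685
k* = 1.9685^(1/0.61) ≈ 3.0352
y* = (k*)^α = 3.0352^0.39 ≈ 1.5419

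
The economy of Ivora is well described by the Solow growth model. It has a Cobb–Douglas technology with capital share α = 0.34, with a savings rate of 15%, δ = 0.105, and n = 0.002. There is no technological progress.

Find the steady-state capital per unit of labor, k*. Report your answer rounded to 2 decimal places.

In steady state, investment equals break-even investment: s·k^α = (n + δ)·k.
Dividing both sides by k: k^(1−α) = s / (n + δ).
k^0.66 = 0.15 / (0.002 + 0.105) = 0.15 / 0.107 = 1.4019
k* = 1.4019^(1/0.66) ≈ 1.6684

k* ≈ 1.67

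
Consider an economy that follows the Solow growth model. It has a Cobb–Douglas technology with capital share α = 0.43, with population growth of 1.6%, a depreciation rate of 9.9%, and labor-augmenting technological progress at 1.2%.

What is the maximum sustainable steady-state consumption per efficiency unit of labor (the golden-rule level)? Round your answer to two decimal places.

At the golden rule, f'(k) = n + g + δ, so α·k^(α−1) = n + g + δ and k_gold = (α/(n + g + δ))^(1/(1−α)).
k_gold = (0.43/0.127)^(1/0.57) = 3.3858^1.7544 ≈ 8.4965
c_gold = f(k_gold) − (n + g + δ)·k_gold = 2.5094 − 0.127×8.4965 ≈ 1.4303

c_gold ≈ 1.43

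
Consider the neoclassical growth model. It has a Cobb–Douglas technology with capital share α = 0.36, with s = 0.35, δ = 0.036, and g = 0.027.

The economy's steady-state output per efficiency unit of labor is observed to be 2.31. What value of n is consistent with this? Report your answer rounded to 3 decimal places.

n ≈ 0.016

In steady state, investment equals break-even investment: s·k^α = (n + g + δ)·k.
Since y* = [s/(n + g + δ)]^(α/(1−α)), we have s/(n + g + δ) = (y*)^((1−α)/α) = 2.31^1.7778 = 4.4303.
Therefore n + g + δ = s / 4.4303 = 0.35 / 4.4303 = 0.0790, so n = 0.0790 − 0.063 = 0.0160.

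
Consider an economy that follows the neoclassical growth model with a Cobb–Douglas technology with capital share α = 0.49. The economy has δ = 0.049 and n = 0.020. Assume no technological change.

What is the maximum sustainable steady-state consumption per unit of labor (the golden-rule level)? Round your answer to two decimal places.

At the golden rule, f'(k) = n + δ, so α·k^(α−1) = n + δ and k_gold = (α/(n + δ))^(1/(1−α)).
k_gold = (0.49/0.069)^(1/0.51) = 7.1014^1.9608 ≈ 46.6998
c_gold = f(k_gold) − (n + δ)·k_gold = 6.5760 − 0.069×46.6998 ≈ 3.3537

c_gold ≈ 3.35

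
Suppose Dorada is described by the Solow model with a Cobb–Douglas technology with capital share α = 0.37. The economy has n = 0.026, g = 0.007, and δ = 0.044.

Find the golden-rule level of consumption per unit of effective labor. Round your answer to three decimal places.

c_gold ≈ 1.584

At the golden rule, f'(k) = n + g + δ, so α·k^(α−1) = n + g + δ and k_gold = (α/(n + g + δ))^(1/(1−α)).
k_gold = (0.37/0.077)^(1/0.63) = 4.8052^1.5873 ≈ 12.0804
c_gold = f(k_gold) − (n + g + δ)·k_gold = 2.5140 − 0.077×12.0804 ≈ 1.5838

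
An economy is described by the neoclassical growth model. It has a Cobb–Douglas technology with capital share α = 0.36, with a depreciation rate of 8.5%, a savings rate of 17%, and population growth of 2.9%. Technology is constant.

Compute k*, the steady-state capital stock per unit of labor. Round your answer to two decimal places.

Steady state requires s·f(k) = (n + δ)·k, i.e. s·k^α = (n + δ)·k.
Rearranging, k^(1−α) = s / (n + δ).
k^0.64 = 0.17 / (0.029 + 0.085) = 0.17 / 0.114 = 1.4912
k* = 1.4912^(1/0.64) ≈ 1.8670

k* = 1.87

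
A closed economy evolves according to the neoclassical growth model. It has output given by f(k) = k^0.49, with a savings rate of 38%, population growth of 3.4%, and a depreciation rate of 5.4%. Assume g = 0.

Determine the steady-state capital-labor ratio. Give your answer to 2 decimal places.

In steady state, investment equals break-even investment: s·k^α = (n + δ)·k.
Rearranging, k^(1−α) = s / (n + δ).
k^0.51 = 0.38 / (0.034 + 0.054) = 0.38 / 0.088 = 4.3182
k* = 4.3182^(1/0.51) ≈ 17.6073

k* = 17.61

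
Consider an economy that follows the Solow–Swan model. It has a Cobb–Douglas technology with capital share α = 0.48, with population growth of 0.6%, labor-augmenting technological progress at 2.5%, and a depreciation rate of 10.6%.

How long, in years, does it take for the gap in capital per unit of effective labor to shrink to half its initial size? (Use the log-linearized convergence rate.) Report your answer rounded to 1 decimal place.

about 9.7 years

Near the steady state the convergence rate is λ = (1 − α)(n + g + δ).
λ = (1 − 0.48) × 0.137 = 0.52 × 0.137 = 0.07124
Half-life = ln 2 / λ = 0.6931 / 0.07124 ≈ 9.73 years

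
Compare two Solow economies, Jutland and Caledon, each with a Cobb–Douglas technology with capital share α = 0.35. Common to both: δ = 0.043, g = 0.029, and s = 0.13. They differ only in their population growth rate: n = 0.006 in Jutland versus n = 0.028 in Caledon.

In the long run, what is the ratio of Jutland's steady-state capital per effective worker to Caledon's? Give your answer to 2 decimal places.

Steady-state k* = [s/(n + g + δ)]^(1/(1−α)), so the ratio is [ (s_J/(n + g + δ)_J) / (s_C/(n + g + δ)_C) ]^1.5385.
s_J/(n + g + δ)_J = 0.13/0.078 = 1.6667; s_C/(n + g + δ)_C = 0.13/0.100 = 1.3000.
Ratio = (1.6667/1.3000)^1.5385 = 1.2821^1.5385 ≈ 1.4657

k*_J / k*_C ≈ 1.47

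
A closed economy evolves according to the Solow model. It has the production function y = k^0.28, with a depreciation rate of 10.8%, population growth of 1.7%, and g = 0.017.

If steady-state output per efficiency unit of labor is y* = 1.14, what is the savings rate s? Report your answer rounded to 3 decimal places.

s ≈ 0.199

At the steady state, Δk = 0, so s·k^α = (n + g + δ)·k.
Since y* = [s/(n + g + δ)]^(α/(1−α)), we have s/(n + g + δ) = (y*)^((1−α)/α) = 1.14^2.5714 = 1.4006.
Therefore s = 1.4006 × (n + g + δ) = 1.4006 × 0.142 = 0.1989.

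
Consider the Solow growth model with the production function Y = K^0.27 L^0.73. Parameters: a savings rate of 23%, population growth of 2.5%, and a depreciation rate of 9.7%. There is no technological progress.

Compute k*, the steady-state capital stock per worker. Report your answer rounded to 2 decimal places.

k* = 2.38

In steady state, investment equals break-even investment: s·k^α = (n + δ)·k.
Dividing both sides by k: k^(1−α) = s / (n + δ).
k^0.73 = 0.23 / (0.025 + 0.097) = 0.23 / 0.122 = 1.8852
k* = 1.8852^(1/0.73) ≈ 2.3834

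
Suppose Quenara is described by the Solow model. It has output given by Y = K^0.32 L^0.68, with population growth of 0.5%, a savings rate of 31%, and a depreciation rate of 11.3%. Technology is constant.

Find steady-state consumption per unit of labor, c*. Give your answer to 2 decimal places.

In steady state, investment equals break-even investment: s·k^α = (n + δ)·k.
Dividing both sides by k: k^(1−α) = s / (n + δ).
k^0.68 = 0.31 / (0.005 + 0.113) = 0.31 / 0.118 = 2.6271
k* = 2.6271^(1/0.68) ≈ 4.1388
y* = (k*)^α = 4.1388^0.32 ≈ 1.5754
c* = (1 − s)·y* = (1 − 0.31) × 1.5754 ≈ 1.0870

c* = 1.09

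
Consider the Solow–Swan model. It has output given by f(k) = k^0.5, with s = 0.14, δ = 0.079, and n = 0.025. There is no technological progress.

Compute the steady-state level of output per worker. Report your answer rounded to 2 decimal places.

In steady state, investment equals break-even investment: s·k^α = (n + δ)·k.
Dividing both sides by k: k^(1−α) = s / (n + δ).
k^0.5 = 0.14 / (0.025 + 0.079) = 0.14 / 0.104 = 1.3462
k* = 1.3462^(1/0.5) ≈ 1.8123
y* = (k*)^α = 1.8123^0.5 ≈ 1.3462

y* ≈ 1.35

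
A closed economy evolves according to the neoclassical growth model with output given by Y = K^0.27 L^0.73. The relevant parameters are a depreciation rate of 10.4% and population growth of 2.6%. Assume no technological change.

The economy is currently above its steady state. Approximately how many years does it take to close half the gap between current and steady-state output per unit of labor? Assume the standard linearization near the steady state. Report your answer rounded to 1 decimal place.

half-life ≈ 7.3 years

Near the steady state the convergence rate is λ = (1 − α)(n + δ).
λ = (1 − 0.27) × 0.130 = 0.73 × 0.130 = 0.0949
Half-life = ln 2 / λ = 0.6931 / 0.0949 ≈ 7.30 years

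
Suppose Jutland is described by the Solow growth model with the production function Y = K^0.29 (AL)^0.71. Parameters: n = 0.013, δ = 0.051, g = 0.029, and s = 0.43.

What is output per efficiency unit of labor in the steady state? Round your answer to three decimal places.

y* = 1.869

In steady state, investment equals break-even investment: s·k^α = (n + g + δ)·k.
Dividing both sides by k: k^(1−α) = s / (n + g + δ).
k^0.71 = 0.43 / (0.013 + 0.029 + 0.051) = 0.43 / 0.093 = 4.6237
k* = 4.6237^(1/0.71) ≈ 8.6418
y* = (k*)^α = 8.6418^0.29 ≈ 1.8690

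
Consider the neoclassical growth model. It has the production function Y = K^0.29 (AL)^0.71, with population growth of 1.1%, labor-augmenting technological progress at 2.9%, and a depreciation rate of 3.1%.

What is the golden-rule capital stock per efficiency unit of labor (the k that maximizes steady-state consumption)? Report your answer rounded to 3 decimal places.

The golden rule sets f'(k) = n + g + δ, i.e. α·k^(α−1) = n + g + δ.
So k^(1−α) = α / (n + g + δ) = 0.29 / 0.071 = 4.0845.
k_gold = 4.0845^(1/0.71) ≈ 7.2570

k_gold ≈ 7.257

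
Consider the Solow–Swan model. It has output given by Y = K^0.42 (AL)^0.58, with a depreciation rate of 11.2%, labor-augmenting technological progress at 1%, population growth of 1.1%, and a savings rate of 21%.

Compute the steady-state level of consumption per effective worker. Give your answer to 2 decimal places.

At the steady state, Δk = 0, so s·k^α = (n + g + δ)·k.
Dividing both sides by k: k^(1−α) = s / (n + g + δ).
k^0.58 = 0.21 / (0.011 + 0.010 + 0.112) = 0.21 / 0.133 = 1.5789
k* = 1.5789^(1/0.58) ≈ 2.1978
y* = (k*)^α = 2.1978^0.42 ≈ 1.3920
c* = (1 − s)·y* = (1 − 0.21) × 1.3920 ≈ 1.0997

c* ≈ 1.10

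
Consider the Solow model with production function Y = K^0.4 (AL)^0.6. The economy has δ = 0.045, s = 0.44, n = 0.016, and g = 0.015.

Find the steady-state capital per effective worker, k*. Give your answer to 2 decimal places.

k* ≈ 18.67

At the steady state, Δk = 0, so s·k^α = (n + g + δ)·k.
Dividing both sides by k: k^(1−α) = s / (n + g + δ).
k^0.6 = 0.44 / (0.016 + 0.015 + 0.045) = 0.44 / 0.076 = 5.7895
k* = 5.7895^(1/0.6) ≈ 18.6667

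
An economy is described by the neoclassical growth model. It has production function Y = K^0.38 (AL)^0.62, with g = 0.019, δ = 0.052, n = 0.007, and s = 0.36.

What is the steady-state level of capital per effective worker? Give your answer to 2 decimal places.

At the steady state, Δk = 0, so s·k^α = (n + g + δ)·k.
Dividing both sides by k: k^(1−α) = s / (n + g + δ).
k^0.62 = 0.36 / (0.007 + 0.019 + 0.052) = 0.36 / 0.078 = 4.6154
k* = 4.6154^(1/0.62) ≈ 11.7843

k* = 11.78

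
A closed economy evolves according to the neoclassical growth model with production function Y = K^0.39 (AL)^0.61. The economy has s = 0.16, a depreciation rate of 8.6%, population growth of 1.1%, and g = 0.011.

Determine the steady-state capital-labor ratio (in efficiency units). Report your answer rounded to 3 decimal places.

k* ≈ 1.905

Steady state requires s·f(k) = (n + g + δ)·k, i.e. s·k^α = (n + g + δ)·k.
Rearranging, k^(1−α) = s / (n + g + δ).
k^0.61 = 0.16 / (0.011 + 0.011 + 0.086) = 0.16 / 0.108 = 1.4815
k* = 1.4815^(1/0.61) ≈ 1.9048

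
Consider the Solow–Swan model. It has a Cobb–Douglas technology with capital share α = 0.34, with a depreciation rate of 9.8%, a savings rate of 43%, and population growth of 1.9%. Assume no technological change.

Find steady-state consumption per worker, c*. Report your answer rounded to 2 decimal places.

c* ≈ 1.11

In steady state, investment equals break-even investment: s·k^α = (n + δ)·k.
Dividing both sides by k: k^(1−α) = s / (n + δ).
k^0.66 = 0.43 / (0.019 + 0.098) = 0.43 / 0.117 = 3.6752
k* = 3.6752^(1/0.66) ≈ 7.1860
y* = (k*)^α = 7.1860^0.34 ≈ 1.9553
c* = (1 − s)·y* = (1 − 0.43) × 1.9553 ≈ 1.1145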